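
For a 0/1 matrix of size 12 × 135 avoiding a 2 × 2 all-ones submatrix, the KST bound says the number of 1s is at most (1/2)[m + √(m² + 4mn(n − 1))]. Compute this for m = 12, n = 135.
z(12, 135; 2, 2) ≤ (1/2)[12 + √(12² + 4·12·135·134)] = (1/2)[12 + √868464] = 471.9571

Kővári–Sós–Turán: let r_1, ..., r_12 be the row sums and z = Σ r_i the total number of 1s. Each pair of columns can share at most one row with both entries 1 (else a 2×2 all-ones block appears), so Σ_i C(r_i, 2) ≤ C(135, 2) = 9045. By convexity Σ_i C(r_i, 2) ≥ 12·C(z/12, 2) = z(z − 12)/(2·12), giving z² − 12z − 12·135·134 ≤ 0 and hence z ≤ (1/2)[12 + √(144 + 4·217080)] = (1/2)[12 + √868464] ≈ (1/2)(12 + 931.9142) = 471.9571.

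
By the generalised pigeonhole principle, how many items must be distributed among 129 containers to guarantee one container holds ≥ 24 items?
n = (24 − 1)·129 + 1 = 2968

By the generalised pigeonhole principle, to guarantee some box contains ≥ r objects we need more than (r − 1) · k objects total. Threshold: n = (r − 1) · k + 1. With r = 24 and k = 129: n = 23 · 129 + 1 = 2967 + 1 = 2968. For n = 2967 = 23 · 129, we can put exactly 23 objects in every box, avoiding 24 in any single one — so 2968 is tight.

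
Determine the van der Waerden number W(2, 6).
W(2, 6) = 1132

This is a classical value, W(2, 6) = 1132, established by combining an explicit 2-colouring of {1, ..., 1131} with no monochromatic 6-AP (giving the lower bound W(2, 6) > 1131) and a finite case analysis / exhaustive computer search showing every 2-colouring of {1, ..., 1132} has such an AP.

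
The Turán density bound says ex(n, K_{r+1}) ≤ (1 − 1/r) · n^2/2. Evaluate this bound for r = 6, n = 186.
Turán density bound = (5/6) · 186^2/2 = 14415

Turán's theorem: ex(n, K_{r+1}) is achieved by the complete r-partite Turán graph T(n, r) with parts as balanced as possible, and is at most (1 − 1/r) · n^2/2. For r = 6, n = 186: the density bound is (5/6) · 34596/2 = 14415. Since 6 ∣ 186, the Turán graph T(186, 6) has parts of equal size 31, and its edge count e(T(186, 6)) = 14415 attains the density bound exactly.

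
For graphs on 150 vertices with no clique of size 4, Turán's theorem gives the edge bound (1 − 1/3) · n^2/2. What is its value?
Turán density bound = (2/3) · 150^2/2 = 7500

Turán's theorem: ex(n, K_{r+1}) is achieved by the complete r-partite Turán graph T(n, r) with parts as balanced as possible, and is at most (1 − 1/r) · n^2/2. For r = 3, n = 150: the density bound is (2/3) · 22500/2 = 7500. Since 3 ∣ 150, the Turán graph T(150, 3) has parts of equal size 50, and its edge count e(T(150, 3)) = 7500 attains the density bound exactly.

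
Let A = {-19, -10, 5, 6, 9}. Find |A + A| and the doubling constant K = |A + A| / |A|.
K = |A + A| / |A| = 15/5 = 3

Enumerate A + A = {a + b : a, b ∈ A}. With |A| = 5, there are |A|^2 = 25 ordered sum pairs; collecting distinct values, A + A = {-38, -29, -20, -14, -13, -10, -5, -4, -1, 10, 11, 12, 14, 15, 18}, so |A + A| = 15. Thus K = 15/5 = 3. For comparison, the minimum possible |A + A| over all 5-element sets is 2·5 − 1 = 9 (so min K = 9/5), attained only by arithmetic progressions.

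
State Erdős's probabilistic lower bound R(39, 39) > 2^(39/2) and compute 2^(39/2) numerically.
2^(39/2) = 741455.2002; so R(39, 39) > 741455.2002

Colour each edge of K_n uniformly at random with red/blue. The expected number of monochromatic K_39 is C(n, 39) · 2 · 2^(−C(39,2)). If C(n, 39) · 2^(1 − C(39,2)) < 1, then with positive probability no monochromatic K_39 exists, so R(39, 39) > n. The standard estimate C(n, 39) ≤ n^39/39! shows this inequality holds whenever n ≤ 2^(39/2) (since 39! · 2^(C(39,2) − 1) > 2^(39^2/2) ≥ n^39). Hence R(39, 39) > 2^(39/2) = 741455.2002.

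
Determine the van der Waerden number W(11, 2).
W(11, 2) = 11 + 1 = 12

A 2-term AP is any pair of integers, so a monochromatic 2-AP exists iff some colour is used at least twice. With 11 colours, the colouring i ↦ i on {1, ..., 11} uses each colour once, avoiding any monochromatic pair, so W(11, 2) > 11. For {1, ..., 12}, pigeonhole forces two integers of the same colour, which form a monochromatic 2-AP. Hence W(11, 2) = 12.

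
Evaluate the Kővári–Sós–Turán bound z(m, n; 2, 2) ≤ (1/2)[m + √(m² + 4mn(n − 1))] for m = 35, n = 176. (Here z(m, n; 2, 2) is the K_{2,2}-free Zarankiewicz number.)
z(35, 176; 2, 2) ≤ (1/2)[35 + √(35² + 4·35·176·175)] = (1/2)[35 + √4313225] = 1055.9153

Kővári–Sós–Turán: let r_1, ..., r_35 be the row sums and z = Σ r_i the total number of 1s. Each pair of columns can share at most one row with both entries 1 (else a 2×2 all-ones block appears), so Σ_i C(r_i, 2) ≤ C(176, 2) = 15400. By convexity Σ_i C(r_i, 2) ≥ 35·C(z/35, 2) = z(z − 35)/(2·35), giving z² − 35z − 35·176·175 ≤ 0 and hence z ≤ (1/2)[35 + √(1225 + 4·1078000)] = (1/2)[35 + √4313225] ≈ (1/2)(35 + 2076.8305) = 1055.9153.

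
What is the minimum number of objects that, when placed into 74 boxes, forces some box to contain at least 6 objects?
n = (6 − 1)·74 + 1 = 371

By the generalised pigeonhole principle, to guarantee some box contains ≥ r objects we need more than (r − 1) · k objects total. Threshold: n = (r − 1) · k + 1. With r = 6 and k = 74: n = 5 · 74 + 1 = 370 + 1 = 371. For n = 370 = 5 · 74, we can put exactly 5 objects in every box, avoiding 6 in any single one — so 371 is tight.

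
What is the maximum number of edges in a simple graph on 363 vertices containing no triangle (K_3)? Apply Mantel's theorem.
ex(363, K_3) = ⌊363^2/4⌋ = 32942

Mantel (1907): a triangle-free graph on n vertices has at most ⌊n^2/4⌋ edges, with equality for the complete bipartite graph K_{⌊n/2⌋, ⌈n/2⌉}. For n = 363: ⌊363^2/4⌋ = ⌊131769/4⌋ = 32942. The extremal graph is K_{181, 182}, which has 181·182 = 32942 edges.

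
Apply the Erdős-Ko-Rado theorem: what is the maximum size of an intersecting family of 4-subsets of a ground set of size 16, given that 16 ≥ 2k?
max |F| = C(15, 3) = 455

Erdős-Ko-Rado (1961): when n ≥ 2k, max |F| = C(n−1, k−1). The bound is attained by the star {A : i ∈ A} for any fixed i ∈ [n]. Here C(16−1, 4−1) = C(15, 3) = 455.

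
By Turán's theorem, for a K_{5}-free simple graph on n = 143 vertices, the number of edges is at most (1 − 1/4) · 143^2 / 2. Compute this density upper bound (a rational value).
Turán density bound = (3/4) · 143^2/2 = 61347/8 ≈ 7668.375

Turán's theorem: ex(n, K_{r+1}) is achieved by the complete r-partite Turán graph T(n, r) with parts as balanced as possible, and is at most (1 − 1/r) · n^2/2. For r = 4, n = 143: the density bound is (3/4) · 20449/2 = 61347/8 ≈ 7668.375. The integer-valued extremum is e(T(143, 4)) = 7668, which is strictly less than the density bound 61347/8 since 4 ∤ 143 (the parts of T(143, 4) cannot all be equal).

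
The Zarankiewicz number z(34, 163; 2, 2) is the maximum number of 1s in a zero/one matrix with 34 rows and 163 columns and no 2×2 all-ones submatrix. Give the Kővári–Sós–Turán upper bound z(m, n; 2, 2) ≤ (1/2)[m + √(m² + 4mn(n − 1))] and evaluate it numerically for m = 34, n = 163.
z(34, 163; 2, 2) ≤ (1/2)[34 + √(34² + 4·34·163·162)] = (1/2)[34 + √3592372] = 964.6777

Kővári–Sós–Turán: let r_1, ..., r_34 be the row sums and z = Σ r_i the total number of 1s. Each pair of columns can share at most one row with both entries 1 (else a 2×2 all-ones block appears), so Σ_i C(r_i, 2) ≤ C(163, 2) = 13203. By convexity Σ_i C(r_i, 2) ≥ 34·C(z/34, 2) = z(z − 34)/(2·34), giving z² − 34z − 34·163·162 ≤ 0 and hence z ≤ (1/2)[34 + √(1156 + 4·897804)] = (1/2)[34 + √3592372] ≈ (1/2)(34 + 1895.3554) = 964.6777.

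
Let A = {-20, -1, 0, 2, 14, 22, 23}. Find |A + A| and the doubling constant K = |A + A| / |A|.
K = |A + A| / |A| = 26/7

Enumerate A + A = {a + b : a, b ∈ A}. With |A| = 7, there are |A|^2 = 49 ordered sum pairs; collecting distinct values, A + A = {-40, -21, -20, -18, -6, -2, -1, 0, 1, 2, 3, 4, 13, 14, 16, 21, 22, 23, 24, 25, 28, 36, 37, 44, 45, 46}, so |A + A| = 26. Thus K = 26/7. For comparison, the minimum possible |A + A| over all 7-element sets is 2·7 − 1 = 13 (so min K = 13/7), attained only by arithmetic progressions.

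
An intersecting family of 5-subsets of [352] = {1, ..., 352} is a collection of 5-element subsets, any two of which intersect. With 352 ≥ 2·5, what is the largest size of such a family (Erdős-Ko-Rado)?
max |F| = C(351, 4) = 621682425

Erdős-Ko-Rado (1961): when n ≥ 2k, max |F| = C(n−1, k−1). The bound is attained by the star {A : i ∈ A} for any fixed i ∈ [n]. Here C(352−1, 5−1) = C(351, 4) = 621682425.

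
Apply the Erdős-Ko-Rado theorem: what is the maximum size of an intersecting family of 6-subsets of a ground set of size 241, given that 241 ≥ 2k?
max |F| = C(240, 5) = 6363048048

The Erdős-Ko-Rado theorem states: for n ≥ 2k, an intersecting family of k-subsets of an n-element set has size at most C(n − 1, k − 1), with equality for 'star' families {A ⊆ [n] : |A| = k, i ∈ A} (fix an element i). For n = 241, k = 6: C(240, 5) = 6363048048.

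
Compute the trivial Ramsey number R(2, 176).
R(2, 176) = 176

R(2, k) = k for all k ≥ 2: in a 2-colouring of K_k, either some edge is red (a red K_2) or all edges are blue (a blue K_k). And K_{175} coloured all-blue has no blue K_176, so R(2, 176) > 175. Hence R(2, 176) = 176.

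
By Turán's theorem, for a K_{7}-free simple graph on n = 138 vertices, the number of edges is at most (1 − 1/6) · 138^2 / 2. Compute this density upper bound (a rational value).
Turán density bound = (5/6) · 138^2/2 = 7935

Turán's theorem: ex(n, K_{r+1}) is achieved by the complete r-partite Turán graph T(n, r) with parts as balanced as possible, and is at most (1 − 1/r) · n^2/2. For r = 6, n = 138: the density bound is (5/6) · 19044/2 = 7935. Since 6 ∣ 138, the Turán graph T(138, 6) has parts of equal size 23, and its edge count e(T(138, 6)) = 7935 attains the density bound exactly.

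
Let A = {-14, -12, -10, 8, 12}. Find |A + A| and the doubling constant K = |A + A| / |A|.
K = |A + A| / |A| = 13/5

Enumerate A + A = {a + b : a, b ∈ A}. With |A| = 5, there are |A|^2 = 25 ordered sum pairs; collecting distinct values, A + A = {-28, -26, -24, -22, -20, -6, -4, -2, 0, 2, 16, 20, 24}, so |A + A| = 13. Thus K = 13/5. For comparison, the minimum possible |A + A| over all 5-element sets is 2·5 − 1 = 9 (so min K = 9/5), attained only by arithmetic progressions.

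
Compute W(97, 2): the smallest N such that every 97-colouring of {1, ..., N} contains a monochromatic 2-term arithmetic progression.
W(97, 2) = 97 + 1 = 98

A 2-term AP is any pair of integers, so a monochromatic 2-AP exists iff some colour is used at least twice. With 97 colours, the colouring i ↦ i on {1, ..., 97} uses each colour once, avoiding any monochromatic pair, so W(97, 2) > 97. For {1, ..., 98}, pigeonhole forces two integers of the same colour, which form a monochromatic 2-AP. Hence W(97, 2) = 98.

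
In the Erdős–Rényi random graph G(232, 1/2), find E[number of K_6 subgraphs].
E[# K_6] = C(232, 6) · (1/2)^C(6, 2) = 202904412172 / 2^15 = 50726103043/8192 ≈ 6192151.250366

For each 6-subset S of vertices (there are C(232, 6) = 202904412172 such S), let X_S = 1 if S induces a K_6 (all C(6, 2) = 15 edges present). Then P(X_S = 1) = (1/2)^15 = 1/32768. By linearity of expectation, E[# K_6] = C(232, 6) · (1/2)^15 = 202904412172 / 32768 = 50726103043/8192 ≈ 6192151.250366.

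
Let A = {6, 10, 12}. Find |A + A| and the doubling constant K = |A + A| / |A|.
K = |A + A| / |A| = 6/3 = 2

Enumerate A + A = {a + b : a, b ∈ A}. With |A| = 3, there are |A|^2 = 9 ordered sum pairs; collecting distinct values, A + A = {12, 16, 18, 20, 22, 24}, so |A + A| = 6. Thus K = 6/3 = 2. For comparison, the minimum possible |A + A| over all 3-element sets is 2·3 − 1 = 5 (so min K = 5/3), attained only by arithmetic progressions.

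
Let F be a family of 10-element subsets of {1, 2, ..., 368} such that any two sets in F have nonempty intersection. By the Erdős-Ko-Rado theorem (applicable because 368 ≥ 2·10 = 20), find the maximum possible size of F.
max |F| = C(367, 9) = 301507216753499185

Erdős-Ko-Rado (1961): when n ≥ 2k, max |F| = C(n−1, k−1). The bound is attained by the star {A : i ∈ A} for any fixed i ∈ [n]. Here C(368−1, 10−1) = C(367, 9) = 301507216753499185.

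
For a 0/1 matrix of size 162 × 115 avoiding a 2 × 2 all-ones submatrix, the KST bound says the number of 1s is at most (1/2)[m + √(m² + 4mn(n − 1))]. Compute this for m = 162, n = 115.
z(162, 115; 2, 2) ≤ (1/2)[162 + √(162² + 4·162·115·114)] = (1/2)[162 + √8521524] = 1540.5825

Kővári–Sós–Turán: let r_1, ..., r_162 be the row sums and z = Σ r_i the total number of 1s. Each pair of columns can share at most one row with both entries 1 (else a 2×2 all-ones block appears), so Σ_i C(r_i, 2) ≤ C(115, 2) = 6555. By convexity Σ_i C(r_i, 2) ≥ 162·C(z/162, 2) = z(z − 162)/(2·162), giving z² − 162z − 162·115·114 ≤ 0 and hence z ≤ (1/2)[162 + √(26244 + 4·2123820)] = (1/2)[162 + √8521524] ≈ (1/2)(162 + 2919.1649) = 1540.5825.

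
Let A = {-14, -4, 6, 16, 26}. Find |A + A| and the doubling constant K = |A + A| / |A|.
K = |A + A| / |A| = 9/5

Enumerate A + A = {a + b : a, b ∈ A}. With |A| = 5, there are |A|^2 = 25 ordered sum pairs; collecting distinct values, A + A = {-28, -18, -8, 2, 12, 22, 32, 42, 52}, so |A + A| = 9. Thus K = 9/5. Here |A + A| = 2|A| − 1 = 9, the minimum possible — so K = 9/5 is minimal, which holds iff A is an arithmetic progression.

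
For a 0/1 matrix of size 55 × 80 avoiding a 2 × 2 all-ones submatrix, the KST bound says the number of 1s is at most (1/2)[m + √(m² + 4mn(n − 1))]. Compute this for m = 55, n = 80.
z(55, 80; 2, 2) ≤ (1/2)[55 + √(55² + 4·55·80·79)] = (1/2)[55 + √1393425] = 617.7171

Kővári–Sós–Turán: let r_1, ..., r_55 be the row sums and z = Σ r_i the total number of 1s. Each pair of columns can share at most one row with both entries 1 (else a 2×2 all-ones block appears), so Σ_i C(r_i, 2) ≤ C(80, 2) = 3160. By convexity Σ_i C(r_i, 2) ≥ 55·C(z/55, 2) = z(z − 55)/(2·55), giving z² − 55z − 55·80·79 ≤ 0 and hence z ≤ (1/2)[55 + √(3025 + 4·347600)] = (1/2)[55 + √1393425] ≈ (1/2)(55 + 1180.4342) = 617.7171.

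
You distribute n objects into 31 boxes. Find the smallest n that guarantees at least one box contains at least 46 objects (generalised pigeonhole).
n = (46 − 1)·31 + 1 = 1396

By the generalised pigeonhole principle, to guarantee some box contains ≥ r objects we need more than (r − 1) · k objects total. Threshold: n = (r − 1) · k + 1. With r = 46 and k = 31: n = 45 · 31 + 1 = 1395 + 1 = 1396. For n = 1395 = 45 · 31, we can put exactly 45 objects in every box, avoiding 46 in any single one — so 1396 is tight.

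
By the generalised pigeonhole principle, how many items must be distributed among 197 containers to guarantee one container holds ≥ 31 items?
n = (31 − 1)·197 + 1 = 5911

By the generalised pigeonhole principle, to guarantee some box contains ≥ r objects we need more than (r − 1) · k objects total. Threshold: n = (r − 1) · k + 1. With r = 31 and k = 197: n = 30 · 197 + 1 = 5910 + 1 = 5911. For n = 5910 = 30 · 197, we can put exactly 30 objects in every box, avoiding 31 in any single one — so 5911 is tight.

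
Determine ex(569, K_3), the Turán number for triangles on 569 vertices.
ex(569, K_3) = ⌊569^2/4⌋ = 80940

Mantel (1907): a triangle-free graph on n vertices has at most ⌊n^2/4⌋ edges, with equality for the complete bipartite graph K_{⌊n/2⌋, ⌈n/2⌉}. For n = 569: ⌊569^2/4⌋ = ⌊323761/4⌋ = 80940. The extremal graph is K_{284, 285}, which has 284·285 = 80940 edges.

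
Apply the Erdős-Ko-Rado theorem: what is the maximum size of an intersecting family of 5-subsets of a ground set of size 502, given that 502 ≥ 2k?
max |F| = C(501, 4) = 2593739625

Erdős-Ko-Rado (1961): when n ≥ 2k, max |F| = C(n−1, k−1). The bound is attained by the star {A : i ∈ A} for any fixed i ∈ [n]. Here C(502−1, 5−1) = C(501, 4) = 2593739625.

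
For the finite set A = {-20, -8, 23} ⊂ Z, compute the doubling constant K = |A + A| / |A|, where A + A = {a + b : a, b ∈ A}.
K = |A + A| / |A| = 6/3 = 2

Enumerate A + A = {a + b : a, b ∈ A}. With |A| = 3, there are |A|^2 = 9 ordered sum pairs; collecting distinct values, A + A = {-40, -28, -16, 3, 15, 46}, so |A + A| = 6. Thus K = 6/3 = 2. For comparison, the minimum possible |A + A| over all 3-element sets is 2·3 − 1 = 5 (so min K = 5/3), attained only by arithmetic progressions.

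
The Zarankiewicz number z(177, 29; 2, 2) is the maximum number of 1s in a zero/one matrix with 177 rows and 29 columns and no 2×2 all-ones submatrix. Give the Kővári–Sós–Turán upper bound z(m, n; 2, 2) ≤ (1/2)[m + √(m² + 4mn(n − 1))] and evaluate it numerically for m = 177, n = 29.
z(177, 29; 2, 2) ≤ (1/2)[177 + √(177² + 4·177·29·28)] = (1/2)[177 + √606225] = 477.8023

Kővári–Sós–Turán: let r_1, ..., r_177 be the row sums and z = Σ r_i the total number of 1s. Each pair of columns can share at most one row with both entries 1 (else a 2×2 all-ones block appears), so Σ_i C(r_i, 2) ≤ C(29, 2) = 406. By convexity Σ_i C(r_i, 2) ≥ 177·C(z/177, 2) = z(z − 177)/(2·177), giving z² − 177z − 177·29·28 ≤ 0 and hence z ≤ (1/2)[177 + √(31329 + 4·143724)] = (1/2)[177 + √606225] ≈ (1/2)(177 + 778.6045) = 477.8023.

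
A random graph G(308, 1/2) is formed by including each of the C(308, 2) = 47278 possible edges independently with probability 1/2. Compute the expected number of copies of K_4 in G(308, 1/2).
E[# K_4] = C(308, 4) · (1/2)^C(4, 2) = 367704645 / 2^6 = 5745385.078125

For each 4-subset S of vertices (there are C(308, 4) = 367704645 such S), let X_S = 1 if S induces a K_4 (all C(4, 2) = 6 edges present). Then P(X_S = 1) = (1/2)^6 = 1/64. By linearity of expectation, E[# K_4] = C(308, 4) · (1/2)^6 = 367704645 / 64 = 5745385.078125.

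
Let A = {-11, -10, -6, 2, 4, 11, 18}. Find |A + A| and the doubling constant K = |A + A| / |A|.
K = |A + A| / |A| = 26/7

Enumerate A + A = {a + b : a, b ∈ A}. With |A| = 7, there are |A|^2 = 49 ordered sum pairs; collecting distinct values, A + A = {-22, -21, -20, -17, -16, -12, -9, -8, -7, -6, -4, -2, 0, 1, 4, 5, 6, 7, 8, 12, 13, 15, 20, 22, 29, 36}, so |A + A| = 26. Thus K = 26/7. For comparison, the minimum possible |A + A| over all 7-element sets is 2·7 − 1 = 13 (so min K = 13/7), attained only by arithmetic progressions.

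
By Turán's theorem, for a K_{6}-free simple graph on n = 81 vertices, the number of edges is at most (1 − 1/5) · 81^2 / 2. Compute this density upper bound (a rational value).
Turán density bound = (4/5) · 81^2/2 = 13122/5 ≈ 2624.4

Turán's theorem: ex(n, K_{r+1}) is achieved by the complete r-partite Turán graph T(n, r) with parts as balanced as possible, and is at most (1 − 1/r) · n^2/2. For r = 5, n = 81: the density bound is (4/5) · 6561/2 = 13122/5 ≈ 2624.4. The integer-valued extremum is e(T(81, 5)) = 2624, which is strictly less than the density bound 13122/5 since 5 ∤ 81 (the parts of T(81, 5) cannot all be equal).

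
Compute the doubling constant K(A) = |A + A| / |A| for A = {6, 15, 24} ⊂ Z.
K = |A + A| / |A| = 5/3

Enumerate A + A = {a + b : a, b ∈ A}. With |A| = 3, there are |A|^2 = 9 ordered sum pairs; collecting distinct values, A + A = {12, 21, 30, 39, 48}, so |A + A| = 5. Thus K = 5/3. Here |A + A| = 2|A| − 1 = 5, the minimum possible — so K = 5/3 is minimal, which holds iff A is an arithmetic progression.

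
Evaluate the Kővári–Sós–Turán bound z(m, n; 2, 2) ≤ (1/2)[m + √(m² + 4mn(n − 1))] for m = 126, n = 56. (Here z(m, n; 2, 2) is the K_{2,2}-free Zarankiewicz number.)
z(126, 56; 2, 2) ≤ (1/2)[126 + √(126² + 4·126·56·55)] = (1/2)[126 + √1568196] = 689.1382

Kővári–Sós–Turán: let r_1, ..., r_126 be the row sums and z = Σ r_i the total number of 1s. Each pair of columns can share at most one row with both entries 1 (else a 2×2 all-ones block appears), so Σ_i C(r_i, 2) ≤ C(56, 2) = 1540. By convexity Σ_i C(r_i, 2) ≥ 126·C(z/126, 2) = z(z − 126)/(2·126), giving z² − 126z − 126·56·55 ≤ 0 and hence z ≤ (1/2)[126 + √(15876 + 4·388080)] = (1/2)[126 + √1568196] ≈ (1/2)(126 + 1252.2763) = 689.1382.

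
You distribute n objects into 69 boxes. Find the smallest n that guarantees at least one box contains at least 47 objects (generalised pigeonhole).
n = (47 − 1)·69 + 1 = 3175

By the generalised pigeonhole principle, to guarantee some box contains ≥ r objects we need more than (r − 1) · k objects total. Threshold: n = (r − 1) · k + 1. With r = 47 and k = 69: n = 46 · 69 + 1 = 3174 + 1 = 3175. For n = 3174 = 46 · 69, we can put exactly 46 objects in every box, avoiding 47 in any single one — so 3175 is tight.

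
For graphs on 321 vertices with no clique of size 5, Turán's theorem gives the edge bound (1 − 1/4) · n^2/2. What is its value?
Turán density bound = (3/4) · 321^2/2 = 309123/8 ≈ 38640.375

Turán's theorem: ex(n, K_{r+1}) is achieved by the complete r-partite Turán graph T(n, r) with parts as balanced as possible, and is at most (1 − 1/r) · n^2/2. For r = 4, n = 321: the density bound is (3/4) · 103041/2 = 309123/8 ≈ 38640.375. The integer-valued extremum is e(T(321, 4)) = 38640, which is strictly less than the density bound 309123/8 since 4 ∤ 321 (the parts of T(321, 4) cannot all be equal).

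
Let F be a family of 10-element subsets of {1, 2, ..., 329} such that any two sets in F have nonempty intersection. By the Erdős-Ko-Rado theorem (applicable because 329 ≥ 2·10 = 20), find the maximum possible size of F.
max |F| = C(328, 9) = 108397168895995200

Erdős-Ko-Rado (1961): when n ≥ 2k, max |F| = C(n−1, k−1). The bound is attained by the star {A : i ∈ A} for any fixed i ∈ [n]. Here C(329−1, 10−1) = C(328, 9) = 108397168895995200.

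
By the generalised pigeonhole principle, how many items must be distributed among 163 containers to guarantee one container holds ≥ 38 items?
n = (38 − 1)·163 + 1 = 6032

By the generalised pigeonhole principle, to guarantee some box contains ≥ r objects we need more than (r − 1) · k objects total. Threshold: n = (r − 1) · k + 1. With r = 38 and k = 163: n = 37 · 163 + 1 = 6031 + 1 = 6032. For n = 6031 = 37 · 163, we can put exactly 37 objects in every box, avoiding 38 in any single one — so 6032 is tight.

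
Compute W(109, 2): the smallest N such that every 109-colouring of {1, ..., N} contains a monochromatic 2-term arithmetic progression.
W(109, 2) = 109 + 1 = 110

A 2-term AP is any pair of integers, so a monochromatic 2-AP exists iff some colour is used at least twice. With 109 colours, the colouring i ↦ i on {1, ..., 109} uses each colour once, avoiding any monochromatic pair, so W(109, 2) > 109. For {1, ..., 110}, pigeonhole forces two integers of the same colour, which form a monochromatic 2-AP. Hence W(109, 2) = 110.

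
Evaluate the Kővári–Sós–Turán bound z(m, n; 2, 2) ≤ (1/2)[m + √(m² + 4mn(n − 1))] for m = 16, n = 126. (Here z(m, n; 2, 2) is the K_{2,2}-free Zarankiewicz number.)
z(16, 126; 2, 2) ≤ (1/2)[16 + √(16² + 4·16·126·125)] = (1/2)[16 + √1008256] = 510.0598

Kővári–Sós–Turán: let r_1, ..., r_16 be the row sums and z = Σ r_i the total number of 1s. Each pair of columns can share at most one row with both entries 1 (else a 2×2 all-ones block appears), so Σ_i C(r_i, 2) ≤ C(126, 2) = 7875. By convexity Σ_i C(r_i, 2) ≥ 16·C(z/16, 2) = z(z − 16)/(2·16), giving z² − 16z − 16·126·125 ≤ 0 and hence z ≤ (1/2)[16 + √(256 + 4·252000)] = (1/2)[16 + √1008256] ≈ (1/2)(16 + 1004.1195) = 510.0598.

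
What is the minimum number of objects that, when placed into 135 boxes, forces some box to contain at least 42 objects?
n = (42 − 1)·135 + 1 = 5536

By the generalised pigeonhole principle, to guarantee some box contains ≥ r objects we need more than (r − 1) · k objects total. Threshold: n = (r − 1) · k + 1. With r = 42 and k = 135: n = 41 · 135 + 1 = 5535 + 1 = 5536. For n = 5535 = 41 · 135, we can put exactly 41 objects in every box, avoiding 42 in any single one — so 5536 is tight.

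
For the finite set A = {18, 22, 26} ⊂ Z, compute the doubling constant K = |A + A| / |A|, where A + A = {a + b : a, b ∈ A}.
K = |A + A| / |A| = 5/3

Enumerate A + A = {a + b : a, b ∈ A}. With |A| = 3, there are |A|^2 = 9 ordered sum pairs; collecting distinct values, A + A = {36, 40, 44, 48, 52}, so |A + A| = 5. Thus K = 5/3. Here |A + A| = 2|A| − 1 = 5, the minimum possible — so K = 5/3 is minimal, which holds iff A is an arithmetic progression.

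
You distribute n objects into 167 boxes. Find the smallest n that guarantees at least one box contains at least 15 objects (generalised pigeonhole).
n = (15 − 1)·167 + 1 = 2339

By the generalised pigeonhole principle, to guarantee some box contains ≥ r objects we need more than (r − 1) · k objects total. Threshold: n = (r − 1) · k + 1. With r = 15 and k = 167: n = 14 · 167 + 1 = 2338 + 1 = 2339. For n = 2338 = 14 · 167, we can put exactly 14 objects in every box, avoiding 15 in any single one — so 2339 is tight.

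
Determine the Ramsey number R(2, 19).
R(2, 19) = 19

R(2, k) = k for all k ≥ 2: in a 2-colouring of K_k, either some edge is red (a red K_2) or all edges are blue (a blue K_k). And K_{18} coloured all-blue has no blue K_19, so R(2, 19) > 18. Hence R(2, 19) = 19.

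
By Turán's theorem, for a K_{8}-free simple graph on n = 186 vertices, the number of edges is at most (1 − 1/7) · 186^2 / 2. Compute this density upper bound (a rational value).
Turán density bound = (6/7) · 186^2/2 = 103788/7 ≈ 14826.8571

Turán's theorem: ex(n, K_{r+1}) is achieved by the complete r-partite Turán graph T(n, r) with parts as balanced as possible, and is at most (1 − 1/r) · n^2/2. For r = 7, n = 186: the density bound is (6/7) · 34596/2 = 103788/7 ≈ 14826.8571. The integer-valued extremum is e(T(186, 7)) = 14826, which is strictly less than the density bound 103788/7 since 7 ∤ 186 (the parts of T(186, 7) cannot all be equal).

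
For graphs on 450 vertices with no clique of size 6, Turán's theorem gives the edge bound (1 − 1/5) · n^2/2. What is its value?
Turán density bound = (4/5) · 450^2/2 = 81000

Turán's theorem: ex(n, K_{r+1}) is achieved by the complete r-partite Turán graph T(n, r) with parts as balanced as possible, and is at most (1 − 1/r) · n^2/2. For r = 5, n = 450: the density bound is (4/5) · 202500/2 = 81000. Since 5 ∣ 450, the Turán graph T(450, 5) has parts of equal size 90, and its edge count e(T(450, 5)) = 81000 attains the density bound exactly.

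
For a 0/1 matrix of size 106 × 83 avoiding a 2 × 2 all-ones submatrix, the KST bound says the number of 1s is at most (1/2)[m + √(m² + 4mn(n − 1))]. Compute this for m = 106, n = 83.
z(106, 83; 2, 2) ≤ (1/2)[106 + √(106² + 4·106·83·82)] = (1/2)[106 + √2896980] = 904.0259

Kővári–Sós–Turán: let r_1, ..., r_106 be the row sums and z = Σ r_i the total number of 1s. Each pair of columns can share at most one row with both entries 1 (else a 2×2 all-ones block appears), so Σ_i C(r_i, 2) ≤ C(83, 2) = 3403. By convexity Σ_i C(r_i, 2) ≥ 106·C(z/106, 2) = z(z − 106)/(2·106), giving z² − 106z − 106·83·82 ≤ 0 and hence z ≤ (1/2)[106 + √(11236 + 4·721436)] = (1/2)[106 + √2896980] ≈ (1/2)(106 + 1702.0517) = 904.0259.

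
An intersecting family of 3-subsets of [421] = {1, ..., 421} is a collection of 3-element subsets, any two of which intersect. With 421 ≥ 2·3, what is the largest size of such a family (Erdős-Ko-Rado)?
max |F| = C(420, 2) = 87990

The Erdős-Ko-Rado theorem states: for n ≥ 2k, an intersecting family of k-subsets of an n-element set has size at most C(n − 1, k − 1), with equality for 'star' families {A ⊆ [n] : |A| = k, i ∈ A} (fix an element i). For n = 421, k = 3: C(420, 2) = 87990.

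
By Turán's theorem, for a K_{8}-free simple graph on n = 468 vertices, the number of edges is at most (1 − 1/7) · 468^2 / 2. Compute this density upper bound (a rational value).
Turán density bound = (6/7) · 468^2/2 = 657072/7 ≈ 93867.4286

Turán's theorem: ex(n, K_{r+1}) is achieved by the complete r-partite Turán graph T(n, r) with parts as balanced as possible, and is at most (1 − 1/r) · n^2/2. For r = 7, n = 468: the density bound is (6/7) · 219024/2 = 657072/7 ≈ 93867.4286. The integer-valued extremum is e(T(468, 7)) = 93867, which is strictly less than the density bound 657072/7 since 7 ∤ 468 (the parts of T(468, 7) cannot all be equal).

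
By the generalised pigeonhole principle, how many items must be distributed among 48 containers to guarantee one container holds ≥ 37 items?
n = (37 − 1)·48 + 1 = 1729

By the generalised pigeonhole principle, to guarantee some box contains ≥ r objects we need more than (r − 1) · k objects total. Threshold: n = (r − 1) · k + 1. With r = 37 and k = 48: n = 36 · 48 + 1 = 1728 + 1 = 1729. For n = 1728 = 36 · 48, we can put exactly 36 objects in every box, avoiding 37 in any single one — so 1729 is tight.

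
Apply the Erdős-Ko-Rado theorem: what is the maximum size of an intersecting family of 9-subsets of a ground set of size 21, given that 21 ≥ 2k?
max |F| = C(20, 8) = 125970

The Erdős-Ko-Rado theorem states: for n ≥ 2k, an intersecting family of k-subsets of an n-element set has size at most C(n − 1, k − 1), with equality for 'star' families {A ⊆ [n] : |A| = k, i ∈ A} (fix an element i). For n = 21, k = 9: C(20, 8) = 125970.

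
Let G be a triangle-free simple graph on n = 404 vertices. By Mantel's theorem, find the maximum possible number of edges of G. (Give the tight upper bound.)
ex(404, K_3) = ⌊404^2/4⌋ = 40804

Mantel (1907): a triangle-free graph on n vertices has at most ⌊n^2/4⌋ edges, with equality for the complete bipartite graph K_{⌊n/2⌋, ⌈n/2⌉}. For n = 404: ⌊404^2/4⌋ = ⌊163216/4⌋ = 40804. The extremal graph is K_{202, 202}, which has 202·202 = 40804 edges.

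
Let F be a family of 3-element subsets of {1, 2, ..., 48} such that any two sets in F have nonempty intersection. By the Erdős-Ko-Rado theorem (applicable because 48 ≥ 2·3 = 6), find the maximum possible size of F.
max |F| = C(47, 2) = 1081

The Erdős-Ko-Rado theorem states: for n ≥ 2k, an intersecting family of k-subsets of an n-element set has size at most C(n − 1, k − 1), with equality for 'star' families {A ⊆ [n] : |A| = k, i ∈ A} (fix an element i). For n = 48, k = 3: C(47, 2) = 1081.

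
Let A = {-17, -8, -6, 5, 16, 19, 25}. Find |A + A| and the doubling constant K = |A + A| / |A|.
K = |A + A| / |A| = 24/7

Enumerate A + A = {a + b : a, b ∈ A}. With |A| = 7, there are |A|^2 = 49 ordered sum pairs; collecting distinct values, A + A = {-34, -25, -23, -16, -14, -12, -3, -1, 2, 8, 10, 11, 13, 17, 19, 21, 24, 30, 32, 35, 38, 41, 44, 50}, so |A + A| = 24. Thus K = 24/7. For comparison, the minimum possible |A + A| over all 7-element sets is 2·7 − 1 = 13 (so min K = 13/7), attained only by arithmetic progressions.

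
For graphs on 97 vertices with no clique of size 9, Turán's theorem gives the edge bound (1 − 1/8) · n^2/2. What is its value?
Turán density bound = (7/8) · 97^2/2 = 65863/16 ≈ 4116.4375

Turán's theorem: ex(n, K_{r+1}) is achieved by the complete r-partite Turán graph T(n, r) with parts as balanced as possible, and is at most (1 − 1/r) · n^2/2. For r = 8, n = 97: the density bound is (7/8) · 9409/2 = 65863/16 ≈ 4116.4375. The integer-valued extremum is e(T(97, 8)) = 4116, which is strictly less than the density bound 65863/16 since 8 ∤ 97 (the parts of T(97, 8) cannot all be equal).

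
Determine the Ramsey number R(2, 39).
R(2, 39) = 39

R(2, k) = k for all k ≥ 2: in a 2-colouring of K_k, either some edge is red (a red K_2) or all edges are blue (a blue K_k). And K_{38} coloured all-blue has no blue K_39, so R(2, 39) > 38. Hence R(2, 39) = 39.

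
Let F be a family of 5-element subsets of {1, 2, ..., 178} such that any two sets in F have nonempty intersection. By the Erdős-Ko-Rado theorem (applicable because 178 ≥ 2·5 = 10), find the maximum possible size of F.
max |F| = C(177, 4) = 39524100

Erdős-Ko-Rado (1961): when n ≥ 2k, max |F| = C(n−1, k−1). The bound is attained by the star {A : i ∈ A} for any fixed i ∈ [n]. Here C(178−1, 5−1) = C(177, 4) = 39524100.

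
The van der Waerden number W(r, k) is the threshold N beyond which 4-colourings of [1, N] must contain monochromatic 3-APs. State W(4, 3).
W(4, 3) = 76

This is a classical value, W(4, 3) = 76, established by combining an explicit 4-colouring of {1, ..., 75} with no monochromatic 3-AP (giving the lower bound W(4, 3) > 75) and a finite case analysis / exhaustive computer search showing every 4-colouring of {1, ..., 76} has such an AP.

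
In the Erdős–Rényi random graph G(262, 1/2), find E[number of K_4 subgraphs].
E[# K_4] = C(262, 4) · (1/2)^C(4, 2) = 191868495 / 2^6 = 2997945.234375

For each 4-subset S of vertices (there are C(262, 4) = 191868495 such S), let X_S = 1 if S induces a K_4 (all C(4, 2) = 6 edges present). Then P(X_S = 1) = (1/2)^6 = 1/64. By linearity of expectation, E[# K_4] = C(262, 4) · (1/2)^6 = 191868495 / 64 = 2997945.234375.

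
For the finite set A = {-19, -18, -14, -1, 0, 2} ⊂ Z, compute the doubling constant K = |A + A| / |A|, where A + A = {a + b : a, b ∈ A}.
K = |A + A| / |A| = 20/6 = 10/3

Enumerate A + A = {a + b : a, b ∈ A}. With |A| = 6, there are |A|^2 = 36 ordered sum pairs; collecting distinct values, A + A = {-38, -37, -36, -33, -32, -28, -20, -19, -18, -17, -16, -15, -14, -12, -2, -1, 0, 1, 2, 4}, so |A + A| = 20. Thus K = 20/6 = 10/3. For comparison, the minimum possible |A + A| over all 6-element sets is 2·6 − 1 = 11 (so min K = 11/6), attained only by arithmetic progressions.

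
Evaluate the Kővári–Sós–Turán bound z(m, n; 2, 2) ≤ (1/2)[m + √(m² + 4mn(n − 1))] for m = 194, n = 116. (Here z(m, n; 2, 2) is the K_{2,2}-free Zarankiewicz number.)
z(194, 116; 2, 2) ≤ (1/2)[194 + √(194² + 4·194·116·115)] = (1/2)[194 + √10389476] = 1708.6355

Kővári–Sós–Turán: let r_1, ..., r_194 be the row sums and z = Σ r_i the total number of 1s. Each pair of columns can share at most one row with both entries 1 (else a 2×2 all-ones block appears), so Σ_i C(r_i, 2) ≤ C(116, 2) = 6670. By convexity Σ_i C(r_i, 2) ≥ 194·C(z/194, 2) = z(z − 194)/(2·194), giving z² − 194z − 194·116·115 ≤ 0 and hence z ≤ (1/2)[194 + √(37636 + 4·2587960)] = (1/2)[194 + √10389476] ≈ (1/2)(194 + 3223.271) = 1708.6355.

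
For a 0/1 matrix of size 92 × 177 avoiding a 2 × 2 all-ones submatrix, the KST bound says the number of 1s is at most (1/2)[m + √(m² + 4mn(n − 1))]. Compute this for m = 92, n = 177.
z(92, 177; 2, 2) ≤ (1/2)[92 + √(92² + 4·92·177·176)] = (1/2)[92 + √11472400] = 1739.5466

Kővári–Sós–Turán: let r_1, ..., r_92 be the row sums and z = Σ r_i the total number of 1s. Each pair of columns can share at most one row with both entries 1 (else a 2×2 all-ones block appears), so Σ_i C(r_i, 2) ≤ C(177, 2) = 15576. By convexity Σ_i C(r_i, 2) ≥ 92·C(z/92, 2) = z(z − 92)/(2·92), giving z² − 92z − 92·177·176 ≤ 0 and hence z ≤ (1/2)[92 + √(8464 + 4·2865984)] = (1/2)[92 + √11472400] ≈ (1/2)(92 + 3387.0931) = 1739.5466.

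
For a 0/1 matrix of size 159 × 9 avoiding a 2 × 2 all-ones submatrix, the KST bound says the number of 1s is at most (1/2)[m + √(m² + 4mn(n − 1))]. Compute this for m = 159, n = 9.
z(159, 9; 2, 2) ≤ (1/2)[159 + √(159² + 4·159·9·8)] = (1/2)[159 + √71073] = 212.7976

Kővári–Sós–Turán: let r_1, ..., r_159 be the row sums and z = Σ r_i the total number of 1s. Each pair of columns can share at most one row with both entries 1 (else a 2×2 all-ones block appears), so Σ_i C(r_i, 2) ≤ C(9, 2) = 36. By convexity Σ_i C(r_i, 2) ≥ 159·C(z/159, 2) = z(z − 159)/(2·159), giving z² − 159z − 159·9·8 ≤ 0 and hence z ≤ (1/2)[159 + √(25281 + 4·11448)] = (1/2)[159 + √71073] ≈ (1/2)(159 + 266.5952) = 212.7976.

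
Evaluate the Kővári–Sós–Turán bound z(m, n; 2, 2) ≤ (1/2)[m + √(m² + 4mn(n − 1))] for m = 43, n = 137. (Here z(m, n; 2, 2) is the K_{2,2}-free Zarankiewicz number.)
z(43, 137; 2, 2) ≤ (1/2)[43 + √(43² + 4·43·137·136)] = (1/2)[43 + √3206553] = 916.8425

Kővári–Sós–Turán: let r_1, ..., r_43 be the row sums and z = Σ r_i the total number of 1s. Each pair of columns can share at most one row with both entries 1 (else a 2×2 all-ones block appears), so Σ_i C(r_i, 2) ≤ C(137, 2) = 9316. By convexity Σ_i C(r_i, 2) ≥ 43·C(z/43, 2) = z(z − 43)/(2·43), giving z² − 43z − 43·137·136 ≤ 0 and hence z ≤ (1/2)[43 + √(1849 + 4·801176)] = (1/2)[43 + √3206553] ≈ (1/2)(43 + 1790.6851) = 916.8425.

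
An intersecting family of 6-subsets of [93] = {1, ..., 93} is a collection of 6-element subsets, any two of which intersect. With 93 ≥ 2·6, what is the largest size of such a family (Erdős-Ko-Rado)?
max |F| = C(92, 5) = 49177128

The Erdős-Ko-Rado theorem states: for n ≥ 2k, an intersecting family of k-subsets of an n-element set has size at most C(n − 1, k − 1), with equality for 'star' families {A ⊆ [n] : |A| = k, i ∈ A} (fix an element i). For n = 93, k = 6: C(92, 5) = 49177128.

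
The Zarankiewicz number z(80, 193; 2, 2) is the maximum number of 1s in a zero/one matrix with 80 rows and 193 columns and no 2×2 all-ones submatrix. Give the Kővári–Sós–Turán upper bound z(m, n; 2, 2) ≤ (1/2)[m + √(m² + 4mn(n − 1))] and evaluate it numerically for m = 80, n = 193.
z(80, 193; 2, 2) ≤ (1/2)[80 + √(80² + 4·80·193·192)] = (1/2)[80 + √11864320] = 1762.2311

Kővári–Sós–Turán: let r_1, ..., r_80 be the row sums and z = Σ r_i the total number of 1s. Each pair of columns can share at most one row with both entries 1 (else a 2×2 all-ones block appears), so Σ_i C(r_i, 2) ≤ C(193, 2) = 18528. By convexity Σ_i C(r_i, 2) ≥ 80·C(z/80, 2) = z(z − 80)/(2·80), giving z² − 80z − 80·193·192 ≤ 0 and hence z ≤ (1/2)[80 + √(6400 + 4·2964480)] = (1/2)[80 + √11864320] ≈ (1/2)(80 + 3444.4622) = 1762.2311.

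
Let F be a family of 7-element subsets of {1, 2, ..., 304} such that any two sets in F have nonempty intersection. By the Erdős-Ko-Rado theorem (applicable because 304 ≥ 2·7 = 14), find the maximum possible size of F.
max |F| = C(303, 6) = 1022568188005

Erdős-Ko-Rado (1961): when n ≥ 2k, max |F| = C(n−1, k−1). The bound is attained by the star {A : i ∈ A} for any fixed i ∈ [n]. Here C(304−1, 7−1) = C(303, 6) = 1022568188005.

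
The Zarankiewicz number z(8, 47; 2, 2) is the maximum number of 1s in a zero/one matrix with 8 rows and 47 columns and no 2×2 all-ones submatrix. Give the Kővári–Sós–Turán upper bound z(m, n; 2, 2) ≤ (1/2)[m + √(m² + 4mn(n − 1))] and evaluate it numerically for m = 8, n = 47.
z(8, 47; 2, 2) ≤ (1/2)[8 + √(8² + 4·8·47·46)] = (1/2)[8 + √69248] = 135.5751

Kővári–Sós–Turán: let r_1, ..., r_8 be the row sums and z = Σ r_i the total number of 1s. Each pair of columns can share at most one row with both entries 1 (else a 2×2 all-ones block appears), so Σ_i C(r_i, 2) ≤ C(47, 2) = 1081. By convexity Σ_i C(r_i, 2) ≥ 8·C(z/8, 2) = z(z − 8)/(2·8), giving z² − 8z − 8·47·46 ≤ 0 and hence z ≤ (1/2)[8 + √(64 + 4·17296)] = (1/2)[8 + √69248] ≈ (1/2)(8 + 263.1501) = 135.5751.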